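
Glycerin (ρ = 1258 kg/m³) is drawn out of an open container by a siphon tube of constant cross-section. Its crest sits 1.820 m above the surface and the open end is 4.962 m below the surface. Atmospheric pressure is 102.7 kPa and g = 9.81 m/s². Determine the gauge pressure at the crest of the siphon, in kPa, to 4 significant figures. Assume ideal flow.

The outlet speed comes from Torricelli: v = √(2g·4.962) = 9.867 m/s.
Continuity keeps v the same throughout the tube; from surface to crest, P_atm + 0 = P_top + ½ρv² + ρg·h_top.
P_top = 102700 − ½·1258·9.867² − 1258·9.81·1.820 = 19000 Pa. So P_gauge = P_top − P_atm = -83700 Pa.

-83.70 kPa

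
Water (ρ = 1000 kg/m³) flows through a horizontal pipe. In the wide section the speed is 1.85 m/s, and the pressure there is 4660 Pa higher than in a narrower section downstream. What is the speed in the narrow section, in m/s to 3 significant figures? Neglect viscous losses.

Horizontal Bernoulli: P₁ + ½ρv₁² = P₂ + ½ρv₂², so v₂² = v₁² + 2(P₁ − P₂)/ρ.
v₂ = √(1.85² + 2·4660/1000) = √(3.42 + 9.32) = 3.57 m/s.

v₂ ≈ 3.57 m/s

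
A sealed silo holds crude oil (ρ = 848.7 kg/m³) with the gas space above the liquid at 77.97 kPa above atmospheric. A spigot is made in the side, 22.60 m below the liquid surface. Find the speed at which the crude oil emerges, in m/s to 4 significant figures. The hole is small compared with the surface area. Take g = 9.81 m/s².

v = 25.04 m/s

Take point 1 at the surface (v₁ ≈ 0) and point 2 at the hole (at atmospheric pressure). Bernoulli: P₁ + ρg h = P_atm + ½ρv₂².
With P₁ − P_atm = 77970 Pa, v₂ = √(2gh + 2ΔP/ρ) = √(2·9.81·22.60 + 2·77970/848.7) = 25.04 m/s.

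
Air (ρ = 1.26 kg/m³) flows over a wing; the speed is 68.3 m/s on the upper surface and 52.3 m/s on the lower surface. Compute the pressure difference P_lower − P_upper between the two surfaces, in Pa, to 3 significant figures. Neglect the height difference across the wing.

1220 Pa

With negligible Δh, P + ½ρv² is constant, so P_low − P_up = ½ρ(v_up² − v_low²).
ΔP = ½·1.26·(68.3² − 52.3²) = 1220 Pa.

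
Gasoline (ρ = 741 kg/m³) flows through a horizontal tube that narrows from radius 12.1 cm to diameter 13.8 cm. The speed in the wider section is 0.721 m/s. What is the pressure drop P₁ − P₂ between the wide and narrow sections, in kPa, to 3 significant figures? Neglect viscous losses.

ΔP = 1.63 kPa

Continuity gives A₁v₁ = A₂v₂, so v₂ = (460 cm²)/(150 cm²) × 0.721 m/s = 2.22 m/s.
With no height change, Bernoulli's equation is P₁ + ½ρv₁² = P₂ + ½ρv₂².
P₁ − P₂ = ½·741·(2.22² − 0.721²) = ½·741·4.40 = 1630 Pa.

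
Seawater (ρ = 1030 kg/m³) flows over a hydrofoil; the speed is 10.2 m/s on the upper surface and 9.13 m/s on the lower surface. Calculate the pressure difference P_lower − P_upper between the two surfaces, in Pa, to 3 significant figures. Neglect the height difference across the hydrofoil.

ΔP = 10700 Pa

Bernoulli (same height): P_lower − P_upper = ½ρ(v_upper² − v_lower²).
ΔP = ½·1030·(10.2² − 9.13²) = 10700 Pa.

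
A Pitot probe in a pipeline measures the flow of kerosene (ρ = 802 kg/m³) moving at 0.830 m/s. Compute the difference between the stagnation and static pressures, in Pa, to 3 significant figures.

ΔP ≈ 276 Pa

The dynamic pressure equals the rise in static pressure at the stagnation point: ΔP = ½ρv².
ΔP = ½·802·0.830² = 276 Pa.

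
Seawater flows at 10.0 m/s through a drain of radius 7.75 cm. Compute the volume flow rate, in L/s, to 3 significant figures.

Q = A·v = 0.0189 m² × 10.0 m/s = 0.189 m³/s.
Converting: 0.189 m³/s × 1000 = 189 L/s.

Q = 189 L/s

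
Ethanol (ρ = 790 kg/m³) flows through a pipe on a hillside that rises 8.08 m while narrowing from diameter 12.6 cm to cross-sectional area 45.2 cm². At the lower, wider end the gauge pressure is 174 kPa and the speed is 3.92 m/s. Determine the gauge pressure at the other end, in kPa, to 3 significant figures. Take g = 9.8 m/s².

P₂ ≈ 71.3 kPa

Mass conservation (A₁v₁ = A₂v₂) gives v₂ = 3.92 × 125/45.2 = 10.8 m/s.
Energy conservation along the streamline gives P₂ = P₁ − ½ρ(v₂² − v₁²) − ρg(h₂ − h₁).
P₂ = 174000 + ½·790·(3.92² − 10.8²) − 790·9.8·(+8.08) = 174000 + (-40100) − (62600) = 71300 Pa.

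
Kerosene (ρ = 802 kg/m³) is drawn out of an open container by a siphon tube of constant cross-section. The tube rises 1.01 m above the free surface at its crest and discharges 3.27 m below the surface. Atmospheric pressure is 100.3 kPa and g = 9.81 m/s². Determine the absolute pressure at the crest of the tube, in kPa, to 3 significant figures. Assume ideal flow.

From the surface to the outlet (both open to atmosphere, surface at rest): v = √(2g·h_out) = √(2·9.81·3.27) = 8.01 m/s.
The bore is uniform, so the speed at the crest is the same v. Bernoulli surface→crest: P_atm = P_top + ½ρv² + ρg·h_top.
P_top = 100300 − ½·802·8.01² − 802·9.81·1.01 = 66600 Pa.

66.6 kPa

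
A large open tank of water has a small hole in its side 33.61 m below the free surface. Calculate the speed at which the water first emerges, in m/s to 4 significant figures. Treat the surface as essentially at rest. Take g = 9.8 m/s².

With the surface at rest and both surface and jet at atmospheric pressure, Bernoulli gives ρg h = ½ρv², so v = √(2gh) = √(2·9.8·33.61) = 25.67 m/s.

v ≈ 25.67 m/s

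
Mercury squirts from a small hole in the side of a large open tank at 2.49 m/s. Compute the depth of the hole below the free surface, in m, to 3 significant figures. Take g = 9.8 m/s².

For a small hole in a large open tank, ½v² = gh, giving h = v²/(2g).
h = 2.49²/(2·9.8) = 6.20/19.60 = 0.316 m.

h = 0.316 m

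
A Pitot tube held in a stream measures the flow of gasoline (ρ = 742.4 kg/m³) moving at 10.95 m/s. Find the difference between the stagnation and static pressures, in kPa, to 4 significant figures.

ΔP ≈ 44.51 kPa

Bernoulli between the free stream and the stagnation point: ½ρv² = P_stag − P_static.
ΔP = ½·742.4·10.95² = 44510 Pa.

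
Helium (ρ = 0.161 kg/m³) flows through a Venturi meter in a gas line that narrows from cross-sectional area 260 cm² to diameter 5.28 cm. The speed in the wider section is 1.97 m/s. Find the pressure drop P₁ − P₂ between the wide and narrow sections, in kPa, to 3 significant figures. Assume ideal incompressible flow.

By continuity, v₂ = v₁·A₁/A₂ = 1.97·(260/21.9) = 23.4 m/s.
Bernoulli (h₁ = h₂): P₁ − P₂ = ½ρ(v₂² − v₁²).
P₁ − P₂ = ½·0.161·(23.4² − 1.97²) = ½·0.161·543 = 43.7 Pa.

ΔP ≈ 0.0437 kPa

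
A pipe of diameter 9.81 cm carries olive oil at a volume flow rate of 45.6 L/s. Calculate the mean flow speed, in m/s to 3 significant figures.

v ≈ 6.03 m/s

Q = 45.6 L/s = 0.0456 m³/s.
v = Q/A = 0.0456 / 0.00756 = 6.03 m/s.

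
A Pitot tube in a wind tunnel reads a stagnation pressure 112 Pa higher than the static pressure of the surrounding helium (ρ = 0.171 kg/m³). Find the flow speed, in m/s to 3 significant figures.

v = 36.2 m/s

Bernoulli between the free stream and the stagnation point: ½ρv² = P_stag − P_static.
v = √(2ΔP/ρ) = √(2·112/0.171) = 36.2 m/s.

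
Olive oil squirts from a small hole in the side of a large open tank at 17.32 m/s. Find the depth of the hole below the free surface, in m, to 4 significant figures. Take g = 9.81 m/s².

For a small hole in a large open tank, ½v² = gh, giving h = v²/(2g).
h = 17.32²/(2·9.81) = 300.0/19.62 = 15.29 m.

h = 15.29 m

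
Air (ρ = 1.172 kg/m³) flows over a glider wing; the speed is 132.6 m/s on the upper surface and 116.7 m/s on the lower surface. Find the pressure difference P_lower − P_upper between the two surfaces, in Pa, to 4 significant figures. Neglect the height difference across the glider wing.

ΔP ≈ 2323 Pa

With negligible Δh, P + ½ρv² is constant, so P_low − P_up = ½ρ(v_up² − v_low²).
ΔP = ½·1.172·(132.6² − 116.7²) = 2323 Pa.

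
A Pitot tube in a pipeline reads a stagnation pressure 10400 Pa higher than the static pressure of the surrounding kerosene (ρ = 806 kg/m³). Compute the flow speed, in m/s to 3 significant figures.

5.08 m/s

At the stagnation point the flow is brought to rest, so Bernoulli gives P_stag − P_static = ½ρv².
v = √(2ΔP/ρ) = √(2·10400/806) = 5.08 m/s.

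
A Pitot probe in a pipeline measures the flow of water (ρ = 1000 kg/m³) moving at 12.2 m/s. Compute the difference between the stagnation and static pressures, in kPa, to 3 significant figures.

ΔP = 74.4 kPa

The dynamic pressure equals the rise in static pressure at the stagnation point: ΔP = ½ρv².
ΔP = ½·1000·12.2² = 74400 Pa.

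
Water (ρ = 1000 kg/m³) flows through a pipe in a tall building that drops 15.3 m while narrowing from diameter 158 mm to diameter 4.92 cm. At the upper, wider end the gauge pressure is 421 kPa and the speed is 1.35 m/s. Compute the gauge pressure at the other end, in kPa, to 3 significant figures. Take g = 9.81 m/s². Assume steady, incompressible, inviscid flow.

P₂ ≈ 475 kPa

The volume flow rate is constant, so v₂ = (A₁/A₂)v₁ = (196/19.0)·1.35 = 13.9 m/s.
Bernoulli: P₁ + ½ρv₁² + ρg h₁ = P₂ + ½ρv₂² + ρg h₂, so P₂ = P₁ + ½ρ(v₁² − v₂²) − ρg(h₂ − h₁).
P₂ = 421000 + ½·1000·(1.35² − 13.9²) − 1000·9.81·(−15.3) = 421000 + (-96000) − (-150000) = 475000 Pa.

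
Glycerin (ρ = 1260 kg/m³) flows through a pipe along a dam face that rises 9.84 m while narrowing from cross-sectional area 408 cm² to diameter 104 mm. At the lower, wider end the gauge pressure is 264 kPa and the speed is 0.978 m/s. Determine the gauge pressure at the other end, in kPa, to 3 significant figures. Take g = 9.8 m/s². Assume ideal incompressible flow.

P₂ ≈ 129 kPa

The volume flow rate is constant, so v₂ = (A₁/A₂)v₁ = (408/84.9)·0.978 = 4.70 m/s.
Applying Bernoulli between the two ends and solving for P₂: P₂ = P₁ + ½ρ(v₁² − v₂²) − ρgΔh.
P₂ = 264000 + ½·1260·(0.978² − 4.70²) − 1260·9.8·(+9.84) = 264000 + (-13300) − (122000) = 129000 Pa.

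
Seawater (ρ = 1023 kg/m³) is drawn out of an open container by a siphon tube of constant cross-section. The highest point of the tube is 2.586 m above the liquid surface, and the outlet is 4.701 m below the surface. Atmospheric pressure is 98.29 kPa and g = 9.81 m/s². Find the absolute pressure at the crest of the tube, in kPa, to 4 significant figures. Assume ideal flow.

P_top ≈ 25.16 kPa

The outlet speed comes from Torricelli: v = √(2g·4.701) = 9.604 m/s.
Continuity keeps v the same throughout the tube; from surface to crest, P_atm + 0 = P_top + ½ρv² + ρg·h_top.
P_top = 98290 − ½·1023·9.604² − 1023·9.81·2.586 = 25160 Pa.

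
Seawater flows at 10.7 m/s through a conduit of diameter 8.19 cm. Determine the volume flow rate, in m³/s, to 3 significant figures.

Q = A·v = 0.00527 m² × 10.7 m/s = 0.0564 m³/s.

Q ≈ 0.0564 m³/s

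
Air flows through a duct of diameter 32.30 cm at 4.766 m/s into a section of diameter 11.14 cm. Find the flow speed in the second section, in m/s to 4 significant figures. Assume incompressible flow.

By continuity, v₂ = v₁·A₁/A₂ = 4.766·(819.4/97.47) = 40.07 m/s.

v₂ = 40.07 m/s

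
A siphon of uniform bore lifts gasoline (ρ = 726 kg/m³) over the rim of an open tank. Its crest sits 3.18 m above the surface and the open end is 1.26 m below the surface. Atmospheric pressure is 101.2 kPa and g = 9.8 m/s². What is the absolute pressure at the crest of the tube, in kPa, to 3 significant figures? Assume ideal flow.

From the surface to the outlet (both open to atmosphere, surface at rest): v = √(2g·h_out) = √(2·9.8·1.26) = 4.97 m/s.
The bore is uniform, so the speed at the crest is the same v. Bernoulli surface→crest: P_atm = P_top + ½ρv² + ρg·h_top.
P_top = 101200 − ½·726·4.97² − 726·9.8·3.18 = 69600 Pa.

P_top = 69.6 kPa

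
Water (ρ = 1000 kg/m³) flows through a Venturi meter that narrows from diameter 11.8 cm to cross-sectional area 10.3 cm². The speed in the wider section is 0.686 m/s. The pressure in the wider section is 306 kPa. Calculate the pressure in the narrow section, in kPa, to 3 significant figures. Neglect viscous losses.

P₂ = 280 kPa

Mass conservation (A₁v₁ = A₂v₂) gives v₂ = 0.686 × 109/10.3 = 7.28 m/s.
Bernoulli (h₁ = h₂): P₁ − P₂ = ½ρ(v₂² − v₁²).
P₂ = P₁ − ½ρ(v₂² − v₁²) = 306000 − ½·1000·(7.28² − 0.686²) = 306000 − 26300 = 280000 Pa.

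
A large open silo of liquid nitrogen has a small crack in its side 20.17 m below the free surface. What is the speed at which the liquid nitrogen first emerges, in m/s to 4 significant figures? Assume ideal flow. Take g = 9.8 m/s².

19.88 m/s

Torricelli's result v = √(2gh) gives v = √(2·9.8·20.17) = 19.88 m/s.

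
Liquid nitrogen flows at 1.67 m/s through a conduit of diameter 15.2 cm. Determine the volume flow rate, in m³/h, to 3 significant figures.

Q = A·v = 0.0181 m² × 1.67 m/s = 0.0303 m³/s.
Converting: 0.0303 m³/s × 3600 = 109 m³/h.

Q ≈ 109 m³/h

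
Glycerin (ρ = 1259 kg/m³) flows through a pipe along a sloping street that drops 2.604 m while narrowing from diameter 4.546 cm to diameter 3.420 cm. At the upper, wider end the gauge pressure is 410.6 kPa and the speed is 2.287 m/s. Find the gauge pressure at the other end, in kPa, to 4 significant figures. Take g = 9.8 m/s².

435.7 kPa

The volume flow rate is constant, so v₂ = (A₁/A₂)v₁ = (16.23/9.186)·2.287 = 4.041 m/s.
Energy conservation along the streamline gives P₂ = P₁ − ½ρ(v₂² − v₁²) − ρg(h₂ − h₁).
P₂ = 410600 + ½·1259·(2.287² − 4.041²) − 1259·9.8·(−2.604) = 410600 + (-6986) − (-32130) = 435700 Pa.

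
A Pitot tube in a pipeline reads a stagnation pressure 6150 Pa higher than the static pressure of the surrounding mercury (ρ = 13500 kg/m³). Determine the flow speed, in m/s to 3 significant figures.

v = 0.955 m/s

At the stagnation point the flow is brought to rest, so Bernoulli gives P_stag − P_static = ½ρv².
v = √(2ΔP/ρ) = √(2·6150/13500) = 0.955 m/s.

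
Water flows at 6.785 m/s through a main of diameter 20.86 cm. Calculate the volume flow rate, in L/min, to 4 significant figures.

Q = A·v = 0.03418 m² × 6.785 m/s = 0.2319 m³/s.
Converting: 0.2319 m³/s × 60000 = 13910 L/min.

Q ≈ 13910 L/min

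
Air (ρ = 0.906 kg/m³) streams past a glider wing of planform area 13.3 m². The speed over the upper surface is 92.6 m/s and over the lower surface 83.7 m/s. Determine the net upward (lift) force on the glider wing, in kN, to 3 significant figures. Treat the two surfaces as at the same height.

From P + ½ρv² = const at equal height, P_low − P_up = ½ρ(v_up² − v_low²).
ΔP = ½·0.906·(92.6² − 83.7²) = 711 Pa.
Lift = ΔP · A = 711 × 13.3 = 9450 N.

F ≈ 9.45 kN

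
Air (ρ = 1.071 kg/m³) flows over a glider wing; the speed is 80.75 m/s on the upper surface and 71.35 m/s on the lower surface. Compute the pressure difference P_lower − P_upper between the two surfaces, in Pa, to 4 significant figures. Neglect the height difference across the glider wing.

ΔP ≈ 765.6 Pa

Bernoulli (same height): P_lower − P_upper = ½ρ(v_upper² − v_lower²).
ΔP = ½·1.071·(80.75² − 71.35²) = 765.6 Pa.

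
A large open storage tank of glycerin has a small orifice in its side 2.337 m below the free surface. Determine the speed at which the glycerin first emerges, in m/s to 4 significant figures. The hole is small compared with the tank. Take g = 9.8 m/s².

The surface is effectively still and both ends are open, so ½v² = gh and v = √(2·9.8·2.337) = 6.768 m/s.

v = 6.768 m/s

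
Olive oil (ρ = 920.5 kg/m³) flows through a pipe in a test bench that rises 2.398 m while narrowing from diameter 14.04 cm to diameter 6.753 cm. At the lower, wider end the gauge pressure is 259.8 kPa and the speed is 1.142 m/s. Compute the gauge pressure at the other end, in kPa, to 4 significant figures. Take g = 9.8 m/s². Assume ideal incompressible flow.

227.6 kPa

Mass conservation (A₁v₁ = A₂v₂) gives v₂ = 1.142 × 154.8/35.82 = 4.936 m/s.
Energy conservation along the streamline gives P₂ = P₁ − ½ρ(v₂² − v₁²) − ρg(h₂ − h₁).
P₂ = 259800 + ½·920.5·(1.142² − 4.936²) − 920.5·9.8·(+2.398) = 259800 + (-10610) − (21630) = 227600 Pa.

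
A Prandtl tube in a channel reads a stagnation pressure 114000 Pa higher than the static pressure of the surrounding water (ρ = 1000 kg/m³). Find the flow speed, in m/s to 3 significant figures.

At the stagnation point the flow is brought to rest, so Bernoulli gives P_stag − P_static = ½ρv².
v = √(2ΔP/ρ) = √(2·114000/1000) = 15.1 m/s.

v ≈ 15.1 m/s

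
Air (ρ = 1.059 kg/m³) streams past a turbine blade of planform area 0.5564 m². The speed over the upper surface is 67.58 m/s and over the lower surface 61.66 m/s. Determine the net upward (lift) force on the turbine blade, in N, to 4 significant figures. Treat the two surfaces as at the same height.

With equal heights on the two surfaces, Bernoulli gives P_lower − P_upper = ½ρ(v_upper² − v_lower²).
ΔP = ½·1.059·(67.58² − 61.66²) = 405.1 Pa.
Lift = ΔP · A = 405.1 × 0.5564 = 225.4 N.

F ≈ 225.4 N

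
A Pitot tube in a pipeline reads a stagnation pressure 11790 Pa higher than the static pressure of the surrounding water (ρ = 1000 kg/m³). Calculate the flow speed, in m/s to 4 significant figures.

v = 4.856 m/s

The dynamic pressure equals the rise in static pressure at the stagnation point: ΔP = ½ρv².
v = √(2ΔP/ρ) = √(2·11790/1000) = 4.856 m/s.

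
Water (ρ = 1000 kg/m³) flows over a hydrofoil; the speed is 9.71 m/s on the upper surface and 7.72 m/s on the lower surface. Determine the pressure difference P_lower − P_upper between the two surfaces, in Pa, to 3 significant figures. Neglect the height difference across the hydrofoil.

The pressure is lower where the speed is higher: ΔP = ½ρ(v_up² − v_low²).
ΔP = ½·1000·(9.71² − 7.72²) = 17300 Pa.

ΔP ≈ 17300 Pa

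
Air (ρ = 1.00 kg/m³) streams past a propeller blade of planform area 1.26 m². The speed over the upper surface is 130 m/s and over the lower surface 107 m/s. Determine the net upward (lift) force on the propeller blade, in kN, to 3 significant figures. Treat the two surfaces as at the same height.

From P + ½ρv² = const at equal height, P_low − P_up = ½ρ(v_up² − v_low²).
ΔP = ½·1.00·(130² − 107²) = 2730 Pa.
Lift = ΔP · A = 2730 × 1.26 = 3430 N.

F = 3.43 kN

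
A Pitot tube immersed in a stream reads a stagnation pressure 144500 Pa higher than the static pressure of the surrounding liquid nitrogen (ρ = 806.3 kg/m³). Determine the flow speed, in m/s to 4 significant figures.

Bernoulli between the free stream and the stagnation point: ½ρv² = P_stag − P_static.
v = √(2ΔP/ρ) = √(2·144500/806.3) = 18.93 m/s.

v = 18.93 m/s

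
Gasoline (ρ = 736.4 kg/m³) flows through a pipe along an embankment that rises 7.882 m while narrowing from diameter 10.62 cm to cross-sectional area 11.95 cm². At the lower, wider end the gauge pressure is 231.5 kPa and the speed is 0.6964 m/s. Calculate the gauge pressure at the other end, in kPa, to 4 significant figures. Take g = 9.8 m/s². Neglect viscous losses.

P₂ ≈ 165.0 kPa

By continuity, v₂ = v₁·A₁/A₂ = 0.6964·(88.58/11.95) = 5.162 m/s.
Energy conservation along the streamline gives P₂ = P₁ − ½ρ(v₂² − v₁²) − ρg(h₂ − h₁).
P₂ = 231500 + ½·736.4·(0.6964² − 5.162²) − 736.4·9.8·(+7.882) = 231500 + (-9633) − (56880) = 165000 Pa.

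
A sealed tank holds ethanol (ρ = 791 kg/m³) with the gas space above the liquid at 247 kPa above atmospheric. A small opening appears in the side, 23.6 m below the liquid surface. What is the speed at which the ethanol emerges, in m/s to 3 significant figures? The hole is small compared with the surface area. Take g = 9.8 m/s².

v = 33.0 m/s

Take point 1 at the surface (v₁ ≈ 0) and point 2 at the hole (at atmospheric pressure). Bernoulli: P₁ + ρg h = P_atm + ½ρv₂².
With P₁ − P_atm = 247000 Pa, v₂ = √(2gh + 2ΔP/ρ) = √(2·9.8·23.6 + 2·247000/791) = 33.0 m/s.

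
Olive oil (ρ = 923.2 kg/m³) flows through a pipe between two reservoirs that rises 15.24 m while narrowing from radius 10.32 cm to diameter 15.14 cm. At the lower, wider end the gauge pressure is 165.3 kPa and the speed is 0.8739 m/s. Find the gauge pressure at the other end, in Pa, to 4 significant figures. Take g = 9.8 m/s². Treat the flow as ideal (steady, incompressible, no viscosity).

P₂ ≈ 26550 Pa

Continuity gives A₁v₁ = A₂v₂, so v₂ = (334.6 cm²)/(180.0 cm²) × 0.8739 m/s = 1.624 m/s.
Bernoulli: P₁ + ½ρv₁² + ρg h₁ = P₂ + ½ρv₂² + ρg h₂, so P₂ = P₁ + ½ρ(v₁² − v₂²) − ρg(h₂ − h₁).
P₂ = 165300 + ½·923.2·(0.8739² − 1.624²) − 923.2·9.8·(+15.24) = 165300 + (-865.1) − (137900) = 26550 Pa.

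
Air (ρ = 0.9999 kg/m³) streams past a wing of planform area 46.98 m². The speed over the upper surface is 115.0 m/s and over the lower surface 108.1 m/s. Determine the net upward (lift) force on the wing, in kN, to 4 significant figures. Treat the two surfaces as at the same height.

F ≈ 36.16 kN

The faster flow above has the lower pressure; Bernoulli (same height) gives ΔP = ½ρ(v_up² − v_low²).
ΔP = ½·0.9999·(115.0² − 108.1²) = 769.6 Pa.
Lift = ΔP · A = 769.6 × 46.98 = 36160 N.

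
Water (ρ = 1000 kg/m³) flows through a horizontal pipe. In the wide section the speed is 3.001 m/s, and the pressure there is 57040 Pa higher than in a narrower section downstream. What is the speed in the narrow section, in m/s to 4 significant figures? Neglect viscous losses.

Along the level pipe P + ½ρv² is conserved, hence v₂² = v₁² + 2(P₁ − P₂)/ρ.
v₂ = √(3.001² + 2·57040/1000) = √(9.006 + 114.1) = 11.09 m/s.

v₂ ≈ 11.09 m/s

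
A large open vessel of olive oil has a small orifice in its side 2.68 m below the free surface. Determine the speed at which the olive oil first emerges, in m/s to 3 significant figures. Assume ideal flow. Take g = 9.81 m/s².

7.25 m/s

With the surface at rest and both surface and jet at atmospheric pressure, Bernoulli gives ρg h = ½ρv², so v = √(2gh) = √(2·9.81·2.68) = 7.25 m/s.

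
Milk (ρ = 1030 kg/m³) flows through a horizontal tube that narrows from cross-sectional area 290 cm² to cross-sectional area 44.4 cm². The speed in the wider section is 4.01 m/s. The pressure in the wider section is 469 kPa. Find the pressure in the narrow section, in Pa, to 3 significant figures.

P₂ = 124000 Pa

By continuity, v₂ = v₁·A₁/A₂ = 4.01·(290/44.4) = 26.2 m/s.
The pipe is horizontal, so Bernoulli reduces to P₁ + ½ρv₁² = P₂ + ½ρv₂².
P₂ = P₁ − ½ρ(v₂² − v₁²) = 469000 − ½·1030·(26.2² − 4.01²) = 469000 − 345000 = 124000 Pa.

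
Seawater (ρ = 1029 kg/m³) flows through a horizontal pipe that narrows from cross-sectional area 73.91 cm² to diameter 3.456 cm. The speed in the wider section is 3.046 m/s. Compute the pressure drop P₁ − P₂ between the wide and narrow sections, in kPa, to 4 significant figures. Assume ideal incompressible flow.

The volume flow rate is constant, so v₂ = (A₁/A₂)v₁ = (73.91/9.381)·3.046 = 24.00 m/s.
With no height change, Bernoulli's equation is P₁ + ½ρv₁² = P₂ + ½ρv₂².
P₁ − P₂ = ½·1029·(24.00² − 3.046²) = ½·1029·566.7 = 291600 Pa.

ΔP ≈ 291.6 kPa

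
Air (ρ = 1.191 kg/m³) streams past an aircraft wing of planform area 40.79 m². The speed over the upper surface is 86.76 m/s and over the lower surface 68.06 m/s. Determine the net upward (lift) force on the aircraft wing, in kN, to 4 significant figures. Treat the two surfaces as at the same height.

From P + ½ρv² = const at equal height, P_low − P_up = ½ρ(v_up² − v_low²).
ΔP = ½·1.191·(86.76² − 68.06²) = 1724 Pa.
Lift = ΔP · A = 1724 × 40.79 = 70320 N.

70.32 kN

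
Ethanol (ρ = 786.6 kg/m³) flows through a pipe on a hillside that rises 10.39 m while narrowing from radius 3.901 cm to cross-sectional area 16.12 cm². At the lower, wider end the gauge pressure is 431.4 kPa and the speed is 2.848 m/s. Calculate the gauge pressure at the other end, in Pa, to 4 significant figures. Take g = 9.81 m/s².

P₂ = 326400 Pa

Continuity gives A₁v₁ = A₂v₂, so v₂ = (47.81 cm²)/(16.12 cm²) × 2.848 m/s = 8.446 m/s.
Bernoulli: P₁ + ½ρv₁² + ρg h₁ = P₂ + ½ρv₂² + ρg h₂, so P₂ = P₁ + ½ρ(v₁² − v₂²) − ρg(h₂ − h₁).
P₂ = 431400 + ½·786.6·(2.848² − 8.446²) − 786.6·9.81·(+10.39) = 431400 + (-24870) − (80170) = 326400 Pa.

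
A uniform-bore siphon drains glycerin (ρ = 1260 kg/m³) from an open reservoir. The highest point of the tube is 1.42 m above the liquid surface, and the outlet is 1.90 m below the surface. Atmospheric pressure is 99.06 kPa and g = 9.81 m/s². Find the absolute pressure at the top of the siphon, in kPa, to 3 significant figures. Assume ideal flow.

From the surface to the outlet (both open to atmosphere, surface at rest): v = √(2g·h_out) = √(2·9.81·1.90) = 6.11 m/s.
With constant cross-section the crest speed equals v; applying Bernoulli from the surface up to the crest, P_top = P_atm − ½ρv² − ρg·h_top.
P_top = 99060 − ½·1260·6.11² − 1260·9.81·1.42 = 58000 Pa.

P_top = 58.0 kPa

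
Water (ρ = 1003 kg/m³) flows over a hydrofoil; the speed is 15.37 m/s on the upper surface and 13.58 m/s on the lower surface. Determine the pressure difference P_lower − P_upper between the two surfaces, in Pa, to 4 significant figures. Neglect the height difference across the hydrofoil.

The pressure is lower where the speed is higher: ΔP = ½ρ(v_up² − v_low²).
ΔP = ½·1003·(15.37² − 13.58²) = 25990 Pa.

25990 Pa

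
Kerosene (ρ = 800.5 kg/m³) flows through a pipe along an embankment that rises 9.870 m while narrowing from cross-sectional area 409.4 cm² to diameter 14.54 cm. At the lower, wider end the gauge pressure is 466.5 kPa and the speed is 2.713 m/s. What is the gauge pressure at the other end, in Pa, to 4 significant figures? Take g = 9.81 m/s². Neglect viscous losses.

P₂ ≈ 374000 Pa

Mass conservation (A₁v₁ = A₂v₂) gives v₂ = 2.713 × 409.4/166.0 = 6.689 m/s.
Bernoulli: P₁ + ½ρv₁² + ρg h₁ = P₂ + ½ρv₂² + ρg h₂, so P₂ = P₁ + ½ρ(v₁² − v₂²) − ρg(h₂ − h₁).
P₂ = 466500 + ½·800.5·(2.713² − 6.689²) − 800.5·9.81·(+9.870) = 466500 + (-14960) − (77510) = 374000 Pa.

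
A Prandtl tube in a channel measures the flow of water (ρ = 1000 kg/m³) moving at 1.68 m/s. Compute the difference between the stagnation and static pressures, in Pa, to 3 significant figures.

The dynamic pressure equals the rise in static pressure at the stagnation point: ΔP = ½ρv².
ΔP = ½·1000·1.68² = 1410 Pa.

ΔP ≈ 1410 Pa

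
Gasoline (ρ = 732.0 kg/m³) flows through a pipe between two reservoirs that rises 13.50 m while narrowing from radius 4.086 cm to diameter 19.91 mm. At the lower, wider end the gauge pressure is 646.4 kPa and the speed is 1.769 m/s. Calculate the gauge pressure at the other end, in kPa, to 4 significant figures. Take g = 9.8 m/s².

Continuity gives A₁v₁ = A₂v₂, so v₂ = (52.45 cm²)/(3.113 cm²) × 1.769 m/s = 29.80 m/s.
Bernoulli: P₁ + ½ρv₁² + ρg h₁ = P₂ + ½ρv₂² + ρg h₂, so P₂ = P₁ + ½ρ(v₁² − v₂²) − ρg(h₂ − h₁).
P₂ = 646400 + ½·732.0·(1.769² − 29.80²) − 732.0·9.8·(+13.50) = 646400 + (-323900) − (96840) = 225600 Pa.

P₂ ≈ 225.6 kPa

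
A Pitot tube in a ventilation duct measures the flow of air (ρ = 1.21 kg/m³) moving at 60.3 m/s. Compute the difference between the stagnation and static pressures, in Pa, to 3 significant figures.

Bernoulli between the free stream and the stagnation point: ½ρv² = P_stag − P_static.
ΔP = ½·1.21·60.3² = 2200 Pa.

ΔP = 2200 Pa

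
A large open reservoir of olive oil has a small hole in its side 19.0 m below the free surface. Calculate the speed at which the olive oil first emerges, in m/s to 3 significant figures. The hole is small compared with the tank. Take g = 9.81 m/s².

19.3 m/s

With the surface at rest and both surface and jet at atmospheric pressure, Bernoulli gives ρg h = ½ρv², so v = √(2gh) = √(2·9.81·19.0) = 19.3 m/s.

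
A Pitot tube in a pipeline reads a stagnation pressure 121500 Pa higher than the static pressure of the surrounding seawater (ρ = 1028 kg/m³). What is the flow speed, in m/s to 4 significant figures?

v ≈ 15.37 m/s

At the stagnation point the flow is brought to rest, so Bernoulli gives P_stag − P_static = ½ρv².
v = √(2ΔP/ρ) = √(2·121500/1028) = 15.37 m/s.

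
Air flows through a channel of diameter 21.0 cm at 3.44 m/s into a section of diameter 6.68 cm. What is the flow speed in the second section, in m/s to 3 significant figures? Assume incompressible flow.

Continuity gives A₁v₁ = A₂v₂, so v₂ = (346 cm²)/(35.0 cm²) × 3.44 m/s = 34.0 m/s.

v₂ ≈ 34.0 m/s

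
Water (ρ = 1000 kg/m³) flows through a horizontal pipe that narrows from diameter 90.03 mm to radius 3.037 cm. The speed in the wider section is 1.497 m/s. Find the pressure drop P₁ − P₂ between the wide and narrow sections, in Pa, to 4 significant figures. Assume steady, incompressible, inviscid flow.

By continuity, v₂ = v₁·A₁/A₂ = 1.497·(63.66/28.98) = 3.289 m/s.
Bernoulli (h₁ = h₂): P₁ − P₂ = ½ρ(v₂² − v₁²).
P₁ − P₂ = ½·1000·(3.289² − 1.497²) = ½·1000·8.576 = 4288 Pa.

ΔP ≈ 4288 Pa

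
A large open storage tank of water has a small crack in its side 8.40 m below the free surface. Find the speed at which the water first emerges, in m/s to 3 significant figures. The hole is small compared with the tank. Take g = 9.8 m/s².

v ≈ 12.8 m/s

Bernoulli from surface to hole (P equal, v_surface ≈ 0): v = √(2gh) = √(2×9.8×8.40) = 12.8 m/s.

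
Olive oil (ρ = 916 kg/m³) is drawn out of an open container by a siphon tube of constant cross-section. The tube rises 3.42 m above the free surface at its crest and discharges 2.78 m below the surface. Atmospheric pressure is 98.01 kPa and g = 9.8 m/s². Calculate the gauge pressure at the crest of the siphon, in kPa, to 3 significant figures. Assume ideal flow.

P_gauge ≈ -55.7 kPa

Bernoulli surface→outlet gives ½v² = g·h_out, so v = √(2·9.8·2.78) = 7.38 m/s.
The bore is uniform, so the speed at the crest is the same v. Bernoulli surface→crest: P_atm = P_top + ½ρv² + ρg·h_top.
P_top = 98010 − ½·916·7.38² − 916·9.8·3.42 = 42400 Pa. So P_gauge = P_top − P_atm = -55700 Pa.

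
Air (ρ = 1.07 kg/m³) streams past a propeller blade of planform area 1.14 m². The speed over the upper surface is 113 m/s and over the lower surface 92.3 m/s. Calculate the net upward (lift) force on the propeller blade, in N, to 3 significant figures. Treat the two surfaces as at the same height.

F ≈ 2590 N

From P + ½ρv² = const at equal height, P_low − P_up = ½ρ(v_up² − v_low²).
ΔP = ½·1.07·(113² − 92.3²) = 2270 Pa.
Lift = ΔP · A = 2270 × 1.14 = 2590 N.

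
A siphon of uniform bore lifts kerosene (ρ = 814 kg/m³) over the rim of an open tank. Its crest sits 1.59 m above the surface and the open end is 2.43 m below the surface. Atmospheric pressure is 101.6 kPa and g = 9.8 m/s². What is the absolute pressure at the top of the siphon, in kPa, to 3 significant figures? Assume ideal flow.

The outlet speed comes from Torricelli: v = √(2g·2.43) = 6.90 m/s.
The bore is uniform, so the speed at the crest is the same v. Bernoulli surface→crest: P_atm = P_top + ½ρv² + ρg·h_top.
P_top = 101600 − ½·814·6.90² − 814·9.8·1.59 = 69500 Pa.

P_top ≈ 69.5 kPa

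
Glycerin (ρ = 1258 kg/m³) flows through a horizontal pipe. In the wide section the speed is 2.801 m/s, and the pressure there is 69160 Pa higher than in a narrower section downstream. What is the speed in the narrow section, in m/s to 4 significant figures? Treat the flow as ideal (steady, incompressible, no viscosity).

Horizontal Bernoulli: P₁ + ½ρv₁² = P₂ + ½ρv₂², so v₂² = v₁² + 2(P₁ − P₂)/ρ.
v₂ = √(2.801² + 2·69160/1258) = √(7.846 + 110.0) = 10.85 m/s.

v₂ = 10.85 m/s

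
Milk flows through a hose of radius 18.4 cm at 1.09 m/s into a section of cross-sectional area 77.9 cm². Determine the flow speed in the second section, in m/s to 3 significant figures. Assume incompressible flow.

v₂ ≈ 14.9 m/s

By continuity, v₂ = v₁·A₁/A₂ = 1.09·(1060/77.9) = 14.9 m/s.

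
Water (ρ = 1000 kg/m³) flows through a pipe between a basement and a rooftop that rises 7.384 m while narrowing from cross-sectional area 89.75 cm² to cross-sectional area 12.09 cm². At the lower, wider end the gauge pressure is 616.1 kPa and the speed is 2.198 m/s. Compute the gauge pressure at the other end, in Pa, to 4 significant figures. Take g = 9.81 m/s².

P₂ ≈ 413000 Pa

Mass conservation (A₁v₁ = A₂v₂) gives v₂ = 2.198 × 89.75/12.09 = 16.32 m/s.
Bernoulli: P₁ + ½ρv₁² + ρg h₁ = P₂ + ½ρv₂² + ρg h₂, so P₂ = P₁ + ½ρ(v₁² − v₂²) − ρg(h₂ − h₁).
P₂ = 616100 + ½·1000·(2.198² − 16.32²) − 1000·9.81·(+7.384) = 616100 + (-130700) − (72440) = 413000 Pa.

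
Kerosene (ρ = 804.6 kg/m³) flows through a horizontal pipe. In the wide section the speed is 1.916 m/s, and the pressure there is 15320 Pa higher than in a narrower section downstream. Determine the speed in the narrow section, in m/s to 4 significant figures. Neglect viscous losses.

6.462 m/s

Horizontal Bernoulli: P₁ + ½ρv₁² = P₂ + ½ρv₂², so v₂² = v₁² + 2(P₁ − P₂)/ρ.
v₂ = √(1.916² + 2·15320/804.6) = √(3.671 + 38.08) = 6.462 m/s.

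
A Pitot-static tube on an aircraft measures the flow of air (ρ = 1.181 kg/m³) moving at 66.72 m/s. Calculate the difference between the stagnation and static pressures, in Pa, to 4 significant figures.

2629 Pa

Bernoulli between the free stream and the stagnation point: ½ρv² = P_stag − P_static.
ΔP = ½·1.181·66.72² = 2629 Pa.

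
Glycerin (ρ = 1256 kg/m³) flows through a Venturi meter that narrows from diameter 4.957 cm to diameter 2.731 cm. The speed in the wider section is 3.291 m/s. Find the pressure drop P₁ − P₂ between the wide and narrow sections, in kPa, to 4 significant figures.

Continuity gives A₁v₁ = A₂v₂, so v₂ = (19.30 cm²)/(5.858 cm²) × 3.291 m/s = 10.84 m/s.
Along the horizontal streamline, P + ½ρv² is constant.
P₁ − P₂ = ½·1256·(10.84² − 3.291²) = ½·1256·106.7 = 67020 Pa.

ΔP ≈ 67.02 kPa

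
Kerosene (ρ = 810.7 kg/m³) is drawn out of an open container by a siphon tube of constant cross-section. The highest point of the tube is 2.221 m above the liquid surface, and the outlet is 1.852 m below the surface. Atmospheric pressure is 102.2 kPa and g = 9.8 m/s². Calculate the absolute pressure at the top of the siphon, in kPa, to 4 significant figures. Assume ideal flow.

From the surface to the outlet (both open to atmosphere, surface at rest): v = √(2g·h_out) = √(2·9.8·1.852) = 6.025 m/s.
Continuity keeps v the same throughout the tube; from surface to crest, P_atm + 0 = P_top + ½ρv² + ρg·h_top.
P_top = 102200 − ½·810.7·6.025² − 810.7·9.8·2.221 = 69840 Pa.

69.84 kPa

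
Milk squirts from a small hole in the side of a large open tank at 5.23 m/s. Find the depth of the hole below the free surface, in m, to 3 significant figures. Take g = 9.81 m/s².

Torricelli: v = √(2gh), so h = v²/(2g).
h = 5.23²/(2·9.81) = 27.4/19.62 = 1.39 m.

h = 1.39 m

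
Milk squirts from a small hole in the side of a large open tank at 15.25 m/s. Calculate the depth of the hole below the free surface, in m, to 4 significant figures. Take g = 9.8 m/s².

h ≈ 11.87 m

Inverting v = √(2gh) gives h = v² / 2g.
h = 15.25²/(2·9.8) = 232.6/19.60 = 11.87 m.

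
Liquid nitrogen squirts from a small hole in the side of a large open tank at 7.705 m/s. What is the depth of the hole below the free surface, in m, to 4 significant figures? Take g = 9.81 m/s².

h ≈ 3.026 m

Inverting v = √(2gh) gives h = v² / 2g.
h = 7.705²/(2·9.81) = 59.37/19.62 = 3.026 m.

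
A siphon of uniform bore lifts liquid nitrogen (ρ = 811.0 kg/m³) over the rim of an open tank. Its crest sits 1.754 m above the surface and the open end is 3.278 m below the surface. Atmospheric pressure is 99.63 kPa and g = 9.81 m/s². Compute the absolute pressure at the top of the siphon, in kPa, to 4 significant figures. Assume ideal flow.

From the surface to the outlet (both open to atmosphere, surface at rest): v = √(2g·h_out) = √(2·9.81·3.278) = 8.020 m/s.
The bore is uniform, so the speed at the crest is the same v. Bernoulli surface→crest: P_atm = P_top + ½ρv² + ρg·h_top.
P_top = 99630 − ½·811.0·8.020² − 811.0·9.81·1.754 = 59600 Pa.

59.60 kPa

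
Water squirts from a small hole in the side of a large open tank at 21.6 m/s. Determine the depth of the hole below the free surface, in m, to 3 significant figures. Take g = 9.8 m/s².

For a small hole in a large open tank, ½v² = gh, giving h = v²/(2g).
h = 21.6²/(2·9.8) = 467/19.60 = 23.8 m.

h = 23.8 m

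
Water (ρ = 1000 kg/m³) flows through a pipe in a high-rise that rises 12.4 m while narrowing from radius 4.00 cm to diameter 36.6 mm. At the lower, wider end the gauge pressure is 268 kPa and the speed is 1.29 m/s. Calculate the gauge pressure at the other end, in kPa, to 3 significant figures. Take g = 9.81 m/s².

P₂ ≈ 128 kPa

The volume flow rate is constant, so v₂ = (A₁/A₂)v₁ = (50.3/10.5)·1.29 = 6.16 m/s.
Energy conservation along the streamline gives P₂ = P₁ − ½ρ(v₂² − v₁²) − ρg(h₂ − h₁).
P₂ = 268000 + ½·1000·(1.29² − 6.16²) − 1000·9.81·(+12.4) = 268000 + (-18200) − (122000) = 128000 Pa.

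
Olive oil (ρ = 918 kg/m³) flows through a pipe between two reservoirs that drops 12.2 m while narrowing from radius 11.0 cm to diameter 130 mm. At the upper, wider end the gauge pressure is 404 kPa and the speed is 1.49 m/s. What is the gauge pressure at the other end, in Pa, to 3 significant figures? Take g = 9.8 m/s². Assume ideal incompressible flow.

P₂ ≈ 506000 Pa

By continuity, v₂ = v₁·A₁/A₂ = 1.49·(380/133) = 4.27 m/s.
Applying Bernoulli between the two ends and solving for P₂: P₂ = P₁ + ½ρ(v₁² − v₂²) − ρgΔh.
P₂ = 404000 + ½·918·(1.49² − 4.27²) − 918·9.8·(−12.2) = 404000 + (-7340) − (-110000) = 506000 Pa.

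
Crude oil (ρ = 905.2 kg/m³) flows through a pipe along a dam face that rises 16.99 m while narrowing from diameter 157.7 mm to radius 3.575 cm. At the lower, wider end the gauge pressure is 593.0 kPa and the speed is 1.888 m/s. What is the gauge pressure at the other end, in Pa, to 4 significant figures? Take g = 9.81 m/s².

P₂ = 405600 Pa

Mass conservation (A₁v₁ = A₂v₂) gives v₂ = 1.888 × 195.3/40.15 = 9.184 m/s.
Applying Bernoulli between the two ends and solving for P₂: P₂ = P₁ + ½ρ(v₁² − v₂²) − ρgΔh.
P₂ = 593000 + ½·905.2·(1.888² − 9.184²) − 905.2·9.81·(+16.99) = 593000 + (-36570) − (150900) = 405600 Pa.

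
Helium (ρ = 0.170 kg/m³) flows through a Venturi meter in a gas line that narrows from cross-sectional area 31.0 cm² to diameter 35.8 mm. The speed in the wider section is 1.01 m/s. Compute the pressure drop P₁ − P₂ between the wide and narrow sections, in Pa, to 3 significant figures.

The volume flow rate is constant, so v₂ = (A₁/A₂)v₁ = (31.0/10.1)·1.01 = 3.11 m/s.
Bernoulli (h₁ = h₂): P₁ − P₂ = ½ρ(v₂² − v₁²).
P₁ − P₂ = ½·0.170·(3.11² − 1.01²) = ½·0.170·8.65 = 0.736 Pa.

ΔP = 0.736 Pa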